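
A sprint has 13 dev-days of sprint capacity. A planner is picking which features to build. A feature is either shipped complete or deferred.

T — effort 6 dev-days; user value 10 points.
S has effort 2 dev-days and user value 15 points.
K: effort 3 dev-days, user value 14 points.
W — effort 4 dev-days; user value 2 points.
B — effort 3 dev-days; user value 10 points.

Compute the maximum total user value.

Allowing fractional choices, the relaxed optimum would be about 47.3, but features are indivisible.
S + K + B: effort 2 + 3 + 3 = 8 ≤ 13, user value 15 + 14 + 10 = 39.
S + K + W + B: effort 2 + 3 + 4 + 3 = 12 ≤ 13, user value 15 + 14 + 2 + 10 = 41.
Best is S, K, W, and B with total user value 41.

41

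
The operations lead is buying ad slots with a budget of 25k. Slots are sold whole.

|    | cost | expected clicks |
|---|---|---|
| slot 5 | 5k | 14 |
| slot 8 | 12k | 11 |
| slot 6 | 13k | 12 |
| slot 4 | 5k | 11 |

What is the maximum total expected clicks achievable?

slot 5 + slot 6 + slot 4: cost 5 + 13 + 5 = 23 ≤ 25, expected clicks 14 + 12 + 11 = 37.
slot 5 + slot 8 + slot 4: cost 5 + 12 + 5 = 22 ≤ 25, expected clicks 14 + 11 + 11 = 36.
Best is slot 5, slot 6, and slot 4 with total expected clicks 37.

37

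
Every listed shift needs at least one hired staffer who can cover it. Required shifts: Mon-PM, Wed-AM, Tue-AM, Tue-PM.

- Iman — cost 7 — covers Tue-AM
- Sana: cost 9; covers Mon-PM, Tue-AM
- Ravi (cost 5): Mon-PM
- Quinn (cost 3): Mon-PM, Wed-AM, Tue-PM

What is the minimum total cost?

10

Choose Iman and Quinn: together they cover Mon-PM, Wed-AM, Tue-AM, Tue-PM — every shift.
Total cost: 7 + 3 = 10.
No cover costs less than 10.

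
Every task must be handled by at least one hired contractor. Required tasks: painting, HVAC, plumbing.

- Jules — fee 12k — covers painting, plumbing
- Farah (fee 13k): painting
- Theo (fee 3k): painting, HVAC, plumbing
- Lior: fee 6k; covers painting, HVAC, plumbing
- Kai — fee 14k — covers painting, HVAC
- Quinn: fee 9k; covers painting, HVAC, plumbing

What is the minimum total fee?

Theo alone covers painting, HVAC, plumbing — every task.
Total fee: 3.

3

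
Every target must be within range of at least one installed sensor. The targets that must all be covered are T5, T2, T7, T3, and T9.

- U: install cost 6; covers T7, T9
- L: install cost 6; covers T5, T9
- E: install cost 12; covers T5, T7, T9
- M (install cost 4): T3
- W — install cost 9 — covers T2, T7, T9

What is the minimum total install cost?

Choose L, M, and W: together they cover T5, T2, T7, T3, T9 — every target.
Total install cost: 6 + 4 + 9 = 19.

19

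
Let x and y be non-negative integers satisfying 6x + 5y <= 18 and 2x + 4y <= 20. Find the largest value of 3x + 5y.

15

The continuous relaxation peaks at (0, 3.6) with value 18.00; rounding to a feasible lattice point costs some objective.
(x,y)=(0,3): 6·0+5·3=15≤18, 2·0+4·3=12≤20, objective 15.
(x,y)=(1,2): 6·1+5·2=16≤18, 2·1+4·2=10≤20, objective 13.
The best lattice point is (0,3), giving 15.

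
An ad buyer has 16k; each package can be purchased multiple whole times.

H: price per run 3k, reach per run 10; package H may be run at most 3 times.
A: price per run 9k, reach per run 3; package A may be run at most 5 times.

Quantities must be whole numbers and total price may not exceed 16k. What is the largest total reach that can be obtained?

30

Take 3×H: price 9 ≤ 16, reach 3·10 = 30.
H has the best ratio (10/3) and is taken to its limit of 3; remaining capacity is filled optimally with the others.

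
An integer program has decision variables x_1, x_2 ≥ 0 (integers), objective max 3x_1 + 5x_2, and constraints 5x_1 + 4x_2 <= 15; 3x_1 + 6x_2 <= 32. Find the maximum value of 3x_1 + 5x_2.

15

The continuous relaxation peaks at (0, 3.75) with value 18.75; rounding to a feasible lattice point costs some objective.
(x_1,x_2)=(0,3): 5·0+4·3=12≤15, 3·0+6·3=18≤32, objective 15.
(x_1,x_2)=(1,2): 5·1+4·2=13≤15, 3·1+6·2=15≤32, objective 13.
(x_1,x_2)=(0,2): 5·0+4·2=8≤15, 3·0+6·2=12≤32, objective 10.
The best lattice point is (0,3), giving 15.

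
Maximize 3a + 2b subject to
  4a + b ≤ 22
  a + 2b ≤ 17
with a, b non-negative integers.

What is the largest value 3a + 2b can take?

The continuous relaxation peaks at (3.86, 6.57) with value 24.71; rounding to a feasible lattice point costs some objective.
(a,b)=(4,6): 4·4+1·6=22≤22, 1·4+2·6=16≤17, objective 24.
(a,b)=(3,7): 4·3+1·7=19≤22, 1·3+2·7=17≤17, objective 23.
(a,b)=(4,5): 4·4+1·5=21≤22, 1·4+2·5=14≤17, objective 22.
The best lattice point is (4,6), giving 24.

24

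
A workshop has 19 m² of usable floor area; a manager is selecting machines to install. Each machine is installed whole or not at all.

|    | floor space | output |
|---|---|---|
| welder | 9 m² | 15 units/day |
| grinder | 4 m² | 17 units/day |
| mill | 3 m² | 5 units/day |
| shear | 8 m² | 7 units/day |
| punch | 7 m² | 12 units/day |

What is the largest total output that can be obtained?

grinder + mill + punch: floor space 4 + 3 + 7 = 14 ≤ 19, output 17 + 5 + 12 = 34.
grinder + shear + punch: floor space 4 + 8 + 7 = 19 ≤ 19, output 17 + 7 + 12 = 36.
welder + grinder + mill: floor space 9 + 4 + 3 = 16 ≤ 19, output 15 + 17 + 5 = 37.
Best is welder, grinder, and mill with total output 37.

37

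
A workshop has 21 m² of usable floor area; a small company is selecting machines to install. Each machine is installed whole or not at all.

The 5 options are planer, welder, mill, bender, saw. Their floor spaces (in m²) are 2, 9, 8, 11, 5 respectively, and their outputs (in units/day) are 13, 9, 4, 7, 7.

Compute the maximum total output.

29

This is a 0-1 knapsack instance.
Allowing fractional choices, the relaxed optimum would be about 32.2, but machines are indivisible.
planer + welder + saw: floor space 2 + 9 + 5 = 16 ≤ 21, output 13 + 9 + 7 = 29.
planer + bender + saw: floor space 2 + 11 + 5 = 18 ≤ 21, output 13 + 7 + 7 = 27.
Best is planer, welder, and saw with total output 29.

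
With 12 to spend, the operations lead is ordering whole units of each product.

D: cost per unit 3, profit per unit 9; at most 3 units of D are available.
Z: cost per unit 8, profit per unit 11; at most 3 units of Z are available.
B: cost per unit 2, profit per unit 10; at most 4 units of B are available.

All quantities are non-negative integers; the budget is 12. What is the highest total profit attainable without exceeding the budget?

2×D and 3×B: cost 12 ≤ 12, profit 2·9 + 3·10 = 48.
1×D and 4×B: cost 11 ≤ 12, profit 1·9 + 4·10 = 49.
Best is 49.

49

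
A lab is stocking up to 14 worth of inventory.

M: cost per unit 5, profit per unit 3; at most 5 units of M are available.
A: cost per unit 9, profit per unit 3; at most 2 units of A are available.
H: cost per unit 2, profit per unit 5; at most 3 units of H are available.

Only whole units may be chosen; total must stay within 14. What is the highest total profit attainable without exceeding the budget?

This is a bounded integer knapsack.
2×M and 2×H: cost 14 ≤ 14, profit 2·3 + 2·5 = 16.
1×M and 3×H: cost 11 ≤ 14, profit 1·3 + 3·5 = 18.
Best is 18.

18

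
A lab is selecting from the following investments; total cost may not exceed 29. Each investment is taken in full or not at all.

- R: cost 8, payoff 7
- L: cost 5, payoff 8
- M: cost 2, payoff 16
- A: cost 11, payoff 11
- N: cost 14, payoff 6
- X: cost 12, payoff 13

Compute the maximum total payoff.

44

Take R, L, M, and X: cost 8 + 5 + 2 + 12 = 27 ≤ 29, payoff 7 + 8 + 16 + 13 = 44.
No other feasible combination does better.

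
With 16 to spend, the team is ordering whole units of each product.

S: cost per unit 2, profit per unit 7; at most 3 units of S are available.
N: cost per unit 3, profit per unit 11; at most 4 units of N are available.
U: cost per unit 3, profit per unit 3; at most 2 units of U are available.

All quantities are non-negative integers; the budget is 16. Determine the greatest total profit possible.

58

This is a bounded integer knapsack.
2×S and 4×N: cost 16 ≤ 16, profit 2·7 + 4·11 = 58.
3×S and 3×N: cost 15 ≤ 16, profit 3·7 + 3·11 = 54.
Best is 58.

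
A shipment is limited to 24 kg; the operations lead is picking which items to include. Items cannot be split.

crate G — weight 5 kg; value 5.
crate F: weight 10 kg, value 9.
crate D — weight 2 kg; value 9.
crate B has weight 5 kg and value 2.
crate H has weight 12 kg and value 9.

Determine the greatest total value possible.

crate G + crate F + crate D + crate B: weight 5 + 10 + 2 + 5 = 22 ≤ 24, value 5 + 9 + 9 + 2 = 25.
crate F + crate D + crate H: weight 10 + 2 + 12 = 24 ≤ 24, value 9 + 9 + 9 = 27.
crate G + crate D + crate B + crate H: weight 5 + 2 + 5 + 12 = 24 ≤ 24, value 5 + 9 + 2 + 9 = 25.
Best is crate F, crate D, and crate H with total value 27.

27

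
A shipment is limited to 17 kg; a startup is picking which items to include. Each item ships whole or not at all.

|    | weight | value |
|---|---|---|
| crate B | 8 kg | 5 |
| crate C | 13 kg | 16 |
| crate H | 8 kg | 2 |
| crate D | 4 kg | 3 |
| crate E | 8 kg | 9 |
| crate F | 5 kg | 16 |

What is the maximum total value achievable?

crate D + crate E + crate F: weight 4 + 8 + 5 = 17 ≤ 17, value 3 + 9 + 16 = 28.
crate E + crate F: weight 8 + 5 = 13 ≤ 17, value 9 + 16 = 25.
crate B + crate D + crate F: weight 8 + 4 + 5 = 17 ≤ 17, value 5 + 3 + 16 = 24.
Best is crate D, crate E, and crate F with total value 28.

28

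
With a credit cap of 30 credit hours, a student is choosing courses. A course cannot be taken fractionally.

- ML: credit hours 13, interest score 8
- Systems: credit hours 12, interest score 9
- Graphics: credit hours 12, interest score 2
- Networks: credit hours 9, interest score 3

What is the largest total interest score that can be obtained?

Treat it as a binary knapsack problem.
Systems + Networks: credit hours 12 + 9 = 21 ≤ 30, interest score 9 + 3 = 12.
ML + Systems: credit hours 13 + 12 = 25 ≤ 30, interest score 8 + 9 = 17.
Best is ML and Systems with total interest score 17.

17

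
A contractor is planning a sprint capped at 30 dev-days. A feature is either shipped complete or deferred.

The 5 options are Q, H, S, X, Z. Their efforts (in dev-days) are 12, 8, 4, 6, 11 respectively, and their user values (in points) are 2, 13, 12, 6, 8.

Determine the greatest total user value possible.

39

This is an integer program with binary decision variables.
Take H, S, X, and Z: effort 8 + 4 + 6 + 11 = 29 ≤ 30, user value 13 + 12 + 6 + 8 = 39.
No other feasible combination does better.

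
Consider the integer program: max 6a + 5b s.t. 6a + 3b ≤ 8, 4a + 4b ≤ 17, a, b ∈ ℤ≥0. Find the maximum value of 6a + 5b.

The continuous relaxation peaks at (0, 2.67) with value 13.33; rounding to a feasible lattice point costs some objective.
(a,b)=(0,2): 6·0+3·2=6≤8, 4·0+4·2=8≤17, objective 10.
(a,b)=(0,1): 6·0+3·1=3≤8, 4·0+4·1=4≤17, objective 5.
The best lattice point is (0,2), giving 10.

10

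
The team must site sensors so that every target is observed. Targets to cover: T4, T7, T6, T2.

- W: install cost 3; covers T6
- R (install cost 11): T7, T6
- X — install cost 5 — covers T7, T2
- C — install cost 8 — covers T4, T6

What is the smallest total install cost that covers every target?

The greedy cost-per-new-target heuristic would pick X, W, and C for 16, but a cheaper cover exists.
Choose X and C: together they cover T4, T7, T6, T2 — every target.
Total install cost: 5 + 8 = 13.
No cover costs less than 13.

13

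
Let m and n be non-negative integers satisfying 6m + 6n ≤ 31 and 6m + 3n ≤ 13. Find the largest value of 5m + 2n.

10

The continuous relaxation peaks at (2.17, 0) with value 10.83; rounding to a feasible lattice point costs some objective.
(m,n)=(2,0) is feasible, giving 10.
(m,n)=(1,1) is feasible, giving 7.
The best lattice point is (2,0), giving 10.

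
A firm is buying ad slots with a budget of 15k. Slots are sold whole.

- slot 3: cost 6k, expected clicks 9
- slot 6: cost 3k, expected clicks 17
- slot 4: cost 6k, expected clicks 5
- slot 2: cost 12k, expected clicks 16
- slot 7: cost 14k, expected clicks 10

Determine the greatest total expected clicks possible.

33

This is an integer program with binary decision variables.
Allowing fractional choices, the relaxed optimum would be about 34.0, but ad slots are indivisible.
slot 6 + slot 2: cost 3 + 12 = 15 ≤ 15, expected clicks 17 + 16 = 33.
slot 3 + slot 6 + slot 4: cost 6 + 3 + 6 = 15 ≤ 15, expected clicks 9 + 17 + 5 = 31.
Best is slot 6 and slot 2 with total expected clicks 33.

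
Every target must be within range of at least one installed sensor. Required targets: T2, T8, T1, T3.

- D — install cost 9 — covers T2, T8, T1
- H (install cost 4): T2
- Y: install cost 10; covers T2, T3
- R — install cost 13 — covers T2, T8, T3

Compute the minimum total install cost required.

19

Choose D and Y: together they cover T2, T8, T1, T3 — every target.
Total install cost: 9 + 10 = 19.
No cover costs less than 19.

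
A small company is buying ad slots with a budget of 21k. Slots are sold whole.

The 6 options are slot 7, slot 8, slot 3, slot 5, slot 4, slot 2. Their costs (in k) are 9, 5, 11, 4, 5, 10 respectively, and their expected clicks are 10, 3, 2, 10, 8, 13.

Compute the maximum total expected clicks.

Allowing fractional choices, the relaxed optimum would be about 33.2, but ad slots are indivisible.
slot 5 + slot 4 + slot 2: cost 4 + 5 + 10 = 19 ≤ 21, expected clicks 10 + 8 + 13 = 31.
slot 7 + slot 5 + slot 4: cost 9 + 4 + 5 = 18 ≤ 21, expected clicks 10 + 10 + 8 = 28.
Best is slot 5, slot 4, and slot 2 with total expected clicks 31.

31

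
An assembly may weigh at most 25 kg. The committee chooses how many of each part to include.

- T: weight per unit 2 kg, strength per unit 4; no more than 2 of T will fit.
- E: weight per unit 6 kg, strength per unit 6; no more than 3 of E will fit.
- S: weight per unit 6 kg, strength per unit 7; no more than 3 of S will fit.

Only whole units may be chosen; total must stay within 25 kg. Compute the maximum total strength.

29

Take 2×T and 3×S: weight 22 ≤ 25, strength 2·4 + 3·7 = 29.
T has the best ratio (4/2) and is taken to its limit of 2; remaining capacity is filled optimally with the others.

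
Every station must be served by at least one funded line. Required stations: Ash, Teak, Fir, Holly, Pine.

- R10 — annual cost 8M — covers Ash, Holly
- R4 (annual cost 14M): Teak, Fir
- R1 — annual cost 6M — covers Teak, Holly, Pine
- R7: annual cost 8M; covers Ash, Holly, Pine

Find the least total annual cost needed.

22

Choose R4 and R7: together they cover Ash, Teak, Fir, Holly, Pine — every station.
Total annual cost: 14 + 8 = 22.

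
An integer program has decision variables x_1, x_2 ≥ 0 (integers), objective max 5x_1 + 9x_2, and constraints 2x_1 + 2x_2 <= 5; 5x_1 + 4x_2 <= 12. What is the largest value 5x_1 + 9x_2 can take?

(x_1,x_2)=(0,2) is feasible, giving 18.
(x_1,x_2)=(1,1) is feasible, giving 14.
(x_1,x_2)=(0,1) is feasible, giving 9.
No feasible integer point exceeds 18.

18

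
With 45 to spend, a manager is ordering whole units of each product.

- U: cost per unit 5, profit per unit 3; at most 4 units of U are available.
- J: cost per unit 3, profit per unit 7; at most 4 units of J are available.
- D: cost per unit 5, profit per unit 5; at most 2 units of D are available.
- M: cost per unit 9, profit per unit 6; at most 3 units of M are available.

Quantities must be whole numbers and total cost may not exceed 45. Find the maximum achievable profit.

53

This is a bounded integer knapsack.
4×J, 1×D, and 3×M: cost 44 ≤ 45, profit 4·7 + 1·5 + 3·6 = 51.
1×U, 4×J, 2×D, and 2×M: cost 45 ≤ 45, profit 1·3 + 4·7 + 2·5 + 2·6 = 53.
Best is 53.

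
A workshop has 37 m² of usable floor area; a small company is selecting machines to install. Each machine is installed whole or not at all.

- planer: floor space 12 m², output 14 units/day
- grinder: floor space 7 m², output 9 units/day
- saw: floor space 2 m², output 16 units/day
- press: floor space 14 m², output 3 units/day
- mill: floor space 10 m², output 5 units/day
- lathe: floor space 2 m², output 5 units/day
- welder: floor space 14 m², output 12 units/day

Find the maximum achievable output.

Take planer, grinder, saw, lathe, and welder: floor space 12 + 7 + 2 + 2 + 14 = 37 ≤ 37, output 14 + 9 + 16 + 5 + 12 = 56.
No other feasible combination does better.

56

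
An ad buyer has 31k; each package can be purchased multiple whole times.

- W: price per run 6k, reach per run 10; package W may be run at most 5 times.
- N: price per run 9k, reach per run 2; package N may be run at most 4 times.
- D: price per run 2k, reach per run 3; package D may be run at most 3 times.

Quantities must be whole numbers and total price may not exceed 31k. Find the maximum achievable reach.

50

This is a bounded integer knapsack.
5×W: price 30 ≤ 31, reach 5·10 = 50.
4×W and 3×D: price 30 ≤ 31, reach 4·10 + 3·3 = 49.
Best is 50.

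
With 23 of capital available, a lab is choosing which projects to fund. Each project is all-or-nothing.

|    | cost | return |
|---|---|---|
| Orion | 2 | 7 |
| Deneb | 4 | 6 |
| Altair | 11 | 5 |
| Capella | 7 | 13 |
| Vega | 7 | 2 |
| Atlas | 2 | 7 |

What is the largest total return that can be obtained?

35

Orion + Altair + Capella + Atlas: cost 2 + 11 + 7 + 2 = 22 ≤ 23, return 7 + 5 + 13 + 7 = 32.
Orion + Deneb + Capella + Atlas: cost 2 + 4 + 7 + 2 = 15 ≤ 23, return 7 + 6 + 13 + 7 = 33.
Orion + Deneb + Capella + Vega + Atlas: cost 2 + 4 + 7 + 7 + 2 = 22 ≤ 23, return 7 + 6 + 13 + 2 + 7 = 35.
Best is Orion, Deneb, Capella, Vega, and Atlas with total return 35.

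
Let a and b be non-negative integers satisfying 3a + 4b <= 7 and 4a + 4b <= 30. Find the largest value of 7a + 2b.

The continuous relaxation peaks at (2.33, 0) with value 16.33; rounding to a feasible lattice point costs some objective.
(a,b)=(2,0): 3·2+4·0=6≤7, 4·2+4·0=8≤30, objective 14.
(a,b)=(1,1): 3·1+4·1=7≤7, 4·1+4·1=8≤30, objective 9.
(a,b)=(1,0): 3·1+4·0=3≤7, 4·1+4·0=4≤30, objective 7.
The best lattice point is (2,0), giving 14.

14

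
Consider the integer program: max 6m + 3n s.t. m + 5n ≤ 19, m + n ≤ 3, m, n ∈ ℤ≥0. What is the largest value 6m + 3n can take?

(m,n)=(3,0) is feasible, giving 18.
(m,n)=(2,1) is feasible, giving 15.
The best lattice point is (3,0), giving 18.

18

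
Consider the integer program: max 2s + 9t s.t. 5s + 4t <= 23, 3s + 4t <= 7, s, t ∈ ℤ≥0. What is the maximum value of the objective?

11

The continuous relaxation peaks at (0, 1.75) with value 15.75; rounding to a feasible lattice point costs some objective.
(s,t)=(1,1): 5·1+4·1=9≤23, 3·1+4·1=7≤7, objective 11.
(s,t)=(0,1): 5·0+4·1=4≤23, 3·0+4·1=4≤7, objective 9.
(s,t)=(2,0): 5·2+4·0=10≤23, 3·2+4·0=6≤7, objective 4.
(s,t)=(1,0): 5·1+4·0=5≤23, 3·1+4·0=3≤7, objective 2.
Maximum is 11 at (s,t)=(1,1).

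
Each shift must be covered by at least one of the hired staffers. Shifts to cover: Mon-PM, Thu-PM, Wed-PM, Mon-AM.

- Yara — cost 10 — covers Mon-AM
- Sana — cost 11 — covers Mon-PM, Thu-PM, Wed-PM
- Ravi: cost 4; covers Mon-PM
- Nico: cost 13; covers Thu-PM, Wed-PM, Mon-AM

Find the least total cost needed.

This is a weighted set-cover instance.
The greedy cost-per-new-shift heuristic would pick Sana and Yara for 21, but a cheaper cover exists.
Choose Ravi and Nico: together they cover Mon-PM, Thu-PM, Wed-PM, Mon-AM — every shift.
Total cost: 4 + 13 = 17.
No cover costs less than 17.

17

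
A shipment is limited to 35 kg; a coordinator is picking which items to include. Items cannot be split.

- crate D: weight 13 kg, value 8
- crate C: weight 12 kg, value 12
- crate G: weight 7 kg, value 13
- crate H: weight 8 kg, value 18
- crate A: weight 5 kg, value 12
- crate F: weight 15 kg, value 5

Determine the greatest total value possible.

55

Treat it as a binary knapsack problem.
Take crate C, crate G, crate H, and crate A: weight 12 + 7 + 8 + 5 = 32 ≤ 35, value 12 + 13 + 18 + 12 = 55.
No other feasible combination does better.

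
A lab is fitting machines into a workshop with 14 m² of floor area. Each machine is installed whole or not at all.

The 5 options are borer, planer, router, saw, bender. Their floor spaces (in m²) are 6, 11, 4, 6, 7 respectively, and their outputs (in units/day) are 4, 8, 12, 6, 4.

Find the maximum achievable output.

This is an integer program with binary decision variables.
Allowing fractional choices, the relaxed optimum would be about 20.9, but machines are indivisible.
borer + router: floor space 6 + 4 = 10 ≤ 14, output 4 + 12 = 16.
router + saw: floor space 4 + 6 = 10 ≤ 14, output 12 + 6 = 18.
router + bender: floor space 4 + 7 = 11 ≤ 14, output 12 + 4 = 16.
Best is router and saw with total output 18.

18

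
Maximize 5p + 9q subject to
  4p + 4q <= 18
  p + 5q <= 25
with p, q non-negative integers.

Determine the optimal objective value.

The continuous relaxation peaks at (0, 4.5) with value 40.50; rounding to a feasible lattice point costs some objective.
(p,q)=(0,4): 4·0+4·4=16≤18, 1·0+5·4=20≤25, objective 36.
(p,q)=(1,3): 4·1+4·3=16≤18, 1·1+5·3=16≤25, objective 32.
The best lattice point is (0,4), giving 36.

36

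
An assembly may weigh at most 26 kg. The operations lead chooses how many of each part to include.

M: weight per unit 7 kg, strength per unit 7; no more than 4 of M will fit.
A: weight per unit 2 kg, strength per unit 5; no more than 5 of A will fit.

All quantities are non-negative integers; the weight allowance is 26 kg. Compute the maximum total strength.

39

A has the best ratio (5/2); taking only A gives at most 5×5 = 25 (stopped by the supply cap of 5).
Mixing does better — 2×M and 5×A: weight 24 ≤ 26, strength 2·7 + 5·5 = 39.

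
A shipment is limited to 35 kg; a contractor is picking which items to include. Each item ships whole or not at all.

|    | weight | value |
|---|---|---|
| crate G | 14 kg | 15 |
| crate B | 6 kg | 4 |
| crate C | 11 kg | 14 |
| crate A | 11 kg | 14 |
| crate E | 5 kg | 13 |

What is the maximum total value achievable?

Treat it as a binary knapsack problem.
Allowing fractional choices, the relaxed optimum would be about 49.6, but items are indivisible.
crate G + crate A + crate E: weight 14 + 11 + 5 = 30 ≤ 35, value 15 + 14 + 13 = 42.
crate G + crate C + crate E: weight 14 + 11 + 5 = 30 ≤ 35, value 15 + 14 + 13 = 42.
crate B + crate C + crate A + crate E: weight 6 + 11 + 11 + 5 = 33 ≤ 35, value 4 + 14 + 14 + 13 = 45.
Best is crate B, crate C, crate A, and crate E with total value 45.

45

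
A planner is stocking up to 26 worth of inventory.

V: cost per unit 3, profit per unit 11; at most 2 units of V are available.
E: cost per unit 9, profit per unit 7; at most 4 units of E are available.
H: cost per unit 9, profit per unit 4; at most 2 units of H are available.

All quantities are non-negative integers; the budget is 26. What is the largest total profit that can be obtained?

2×V, 1×E, and 1×H: cost 24 ≤ 26, profit 2·11 + 1·7 + 1·4 = 33.
2×V and 2×E: cost 24 ≤ 26, profit 2·11 + 2·7 = 36.
Best is 36.

36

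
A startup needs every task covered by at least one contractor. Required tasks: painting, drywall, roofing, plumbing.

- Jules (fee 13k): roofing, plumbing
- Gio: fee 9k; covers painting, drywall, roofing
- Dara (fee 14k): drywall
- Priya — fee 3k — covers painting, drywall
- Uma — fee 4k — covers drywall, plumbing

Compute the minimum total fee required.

This is an integer covering problem.
Choose Gio and Uma: together they cover painting, drywall, roofing, plumbing — every task.
Total fee: 9 + 4 = 13.

13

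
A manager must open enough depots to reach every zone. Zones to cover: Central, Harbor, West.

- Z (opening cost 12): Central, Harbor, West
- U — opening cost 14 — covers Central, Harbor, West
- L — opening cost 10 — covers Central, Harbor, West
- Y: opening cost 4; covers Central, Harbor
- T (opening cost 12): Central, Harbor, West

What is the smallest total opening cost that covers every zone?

10

The greedy cost-per-new-zone heuristic would pick Y and L for 14, but a cheaper cover exists.
L alone covers Central, Harbor, West — every zone.
Total opening cost: 10.
No cover costs less than 10.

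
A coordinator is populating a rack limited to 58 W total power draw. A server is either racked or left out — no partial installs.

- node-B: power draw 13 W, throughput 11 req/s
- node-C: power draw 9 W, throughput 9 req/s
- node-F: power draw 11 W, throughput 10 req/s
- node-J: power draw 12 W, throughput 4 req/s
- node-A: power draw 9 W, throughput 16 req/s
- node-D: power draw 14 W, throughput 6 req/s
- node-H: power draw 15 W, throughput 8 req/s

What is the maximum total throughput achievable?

node-B + node-C + node-F + node-A + node-H: power draw 13 + 9 + 11 + 9 + 15 = 57 ≤ 58, throughput 11 + 9 + 10 + 16 + 8 = 54.
node-B + node-C + node-F + node-A + node-D: power draw 13 + 9 + 11 + 9 + 14 = 56 ≤ 58, throughput 11 + 9 + 10 + 16 + 6 = 52.
Best is node-B, node-C, node-F, node-A, and node-H with total throughput 54.

54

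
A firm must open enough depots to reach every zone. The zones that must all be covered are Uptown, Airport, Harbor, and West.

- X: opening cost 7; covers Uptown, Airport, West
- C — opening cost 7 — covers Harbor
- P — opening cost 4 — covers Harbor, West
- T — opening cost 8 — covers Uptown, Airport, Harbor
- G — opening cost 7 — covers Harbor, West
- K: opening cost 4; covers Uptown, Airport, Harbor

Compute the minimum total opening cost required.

This is an integer covering problem.
Choose P and K: together they cover Uptown, Airport, Harbor, West — every zone.
Total opening cost: 4 + 4 = 8.
No cover costs less than 8.

8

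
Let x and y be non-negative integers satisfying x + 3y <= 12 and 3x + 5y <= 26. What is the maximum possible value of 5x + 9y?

44

Relaxing integrality, the LP optimum is 45.00 at (x,y) = (4.5, 2.5), which is not an integer point.
(x,y)=(7,1): 1·7+3·1=10≤12, 3·7+5·1=26≤26, objective 44.
(x,y)=(5,2): 1·5+3·2=11≤12, 3·5+5·2=25≤26, objective 43.
(x,y)=(3,3): 1·3+3·3=12≤12, 3·3+5·3=24≤26, objective 42.
(x,y)=(8,0): 1·8+3·0=8≤12, 3·8+5·0=24≤26, objective 40.
The best lattice point is (7,1), giving 44.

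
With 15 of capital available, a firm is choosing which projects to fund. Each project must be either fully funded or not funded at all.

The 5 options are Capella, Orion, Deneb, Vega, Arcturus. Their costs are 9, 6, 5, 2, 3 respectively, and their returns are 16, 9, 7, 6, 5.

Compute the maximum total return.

This is a 0-1 knapsack instance.
Capella + Vega + Arcturus: cost 9 + 2 + 3 = 14 ≤ 15, return 16 + 6 + 5 = 27.
Capella + Orion: cost 9 + 6 = 15 ≤ 15, return 16 + 9 = 25.
Capella + Deneb: cost 9 + 5 = 14 ≤ 15, return 16 + 7 = 23.
Best is Capella, Vega, and Arcturus with total return 27.

27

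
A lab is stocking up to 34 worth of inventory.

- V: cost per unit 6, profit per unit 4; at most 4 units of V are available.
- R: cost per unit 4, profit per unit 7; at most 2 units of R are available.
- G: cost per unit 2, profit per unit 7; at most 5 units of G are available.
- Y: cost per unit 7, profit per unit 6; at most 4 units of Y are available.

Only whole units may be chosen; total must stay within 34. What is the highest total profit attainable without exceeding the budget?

1×V, 2×R, 5×G, and 1×Y: cost 31 ≤ 34, profit 1·4 + 2·7 + 5·7 + 1·6 = 59.
2×R, 5×G, and 2×Y: cost 32 ≤ 34, profit 2·7 + 5·7 + 2·6 = 61.
Best is 61.

61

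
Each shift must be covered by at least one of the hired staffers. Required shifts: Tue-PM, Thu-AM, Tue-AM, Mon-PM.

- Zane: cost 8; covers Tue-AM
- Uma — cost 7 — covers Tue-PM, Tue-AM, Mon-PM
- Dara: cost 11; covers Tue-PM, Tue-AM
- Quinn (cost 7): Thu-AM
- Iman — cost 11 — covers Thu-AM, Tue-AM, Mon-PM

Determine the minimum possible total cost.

This is an integer covering problem.
Choose Uma and Quinn: together they cover Tue-PM, Thu-AM, Tue-AM, Mon-PM — every shift.
Total cost: 7 + 7 = 14.

14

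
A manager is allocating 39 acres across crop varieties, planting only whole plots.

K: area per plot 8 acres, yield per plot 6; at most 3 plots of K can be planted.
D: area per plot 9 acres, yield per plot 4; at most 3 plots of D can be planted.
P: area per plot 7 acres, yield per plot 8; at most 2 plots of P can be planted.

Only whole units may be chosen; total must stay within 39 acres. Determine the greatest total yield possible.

2×K, 1×D, and 2×P: area 39 ≤ 39, yield 2·6 + 1·4 + 2·8 = 32.
3×K and 2×P: area 38 ≤ 39, yield 3·6 + 2·8 = 34.
Best is 34.

34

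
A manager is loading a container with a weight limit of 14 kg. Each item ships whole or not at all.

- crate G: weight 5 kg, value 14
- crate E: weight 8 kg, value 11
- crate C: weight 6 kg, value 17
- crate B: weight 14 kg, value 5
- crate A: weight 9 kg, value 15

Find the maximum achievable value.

Allowing fractional choices, the relaxed optimum would be about 36.0, but items are indivisible.
crate G + crate C: weight 5 + 6 = 11 ≤ 14, value 14 + 17 = 31.
crate G + crate A: weight 5 + 9 = 14 ≤ 14, value 14 + 15 = 29.
Best is crate G and crate C with total value 31.

31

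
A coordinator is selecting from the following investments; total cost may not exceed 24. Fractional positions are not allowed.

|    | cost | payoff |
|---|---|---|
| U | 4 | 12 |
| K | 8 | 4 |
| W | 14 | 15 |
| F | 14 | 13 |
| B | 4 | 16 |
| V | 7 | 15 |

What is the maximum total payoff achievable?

Take U, K, B, and V: cost 4 + 8 + 4 + 7 = 23 ≤ 24, payoff 12 + 4 + 16 + 15 = 47.
No other feasible combination does better.

47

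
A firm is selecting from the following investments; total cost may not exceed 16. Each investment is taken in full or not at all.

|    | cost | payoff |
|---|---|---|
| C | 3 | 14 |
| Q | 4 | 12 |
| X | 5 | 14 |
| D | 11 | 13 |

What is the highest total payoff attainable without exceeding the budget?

Allowing fractional choices, the relaxed optimum would be about 44.7, but investments are indivisible.
C + Q + X: cost 3 + 4 + 5 = 12 ≤ 16, payoff 14 + 12 + 14 = 40.
C + X: cost 3 + 5 = 8 ≤ 16, payoff 14 + 14 = 28.
C + D: cost 3 + 11 = 14 ≤ 16, payoff 14 + 13 = 27.
Best is C, Q, and X with total payoff 40.

40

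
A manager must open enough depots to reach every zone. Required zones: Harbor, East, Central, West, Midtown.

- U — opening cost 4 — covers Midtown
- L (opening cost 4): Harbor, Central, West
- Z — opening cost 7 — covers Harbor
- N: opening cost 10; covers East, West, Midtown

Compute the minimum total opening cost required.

This is a weighted set-cover instance.
Choose L and N: together they cover Harbor, East, Central, West, Midtown — every zone.
Total opening cost: 4 + 10 = 14.

14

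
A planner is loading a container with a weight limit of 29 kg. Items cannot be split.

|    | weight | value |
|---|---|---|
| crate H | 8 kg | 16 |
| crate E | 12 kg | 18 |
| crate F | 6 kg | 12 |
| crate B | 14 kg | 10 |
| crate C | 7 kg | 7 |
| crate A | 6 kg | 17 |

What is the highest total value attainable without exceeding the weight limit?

crate H + crate F + crate C + crate A: weight 8 + 6 + 7 + 6 = 27 ≤ 29, value 16 + 12 + 7 + 17 = 52.
crate H + crate E + crate A: weight 8 + 12 + 6 = 26 ≤ 29, value 16 + 18 + 17 = 51.
crate E + crate F + crate A: weight 12 + 6 + 6 = 24 ≤ 29, value 18 + 12 + 17 = 47.
Best is crate H, crate F, crate C, and crate A with total value 52.

52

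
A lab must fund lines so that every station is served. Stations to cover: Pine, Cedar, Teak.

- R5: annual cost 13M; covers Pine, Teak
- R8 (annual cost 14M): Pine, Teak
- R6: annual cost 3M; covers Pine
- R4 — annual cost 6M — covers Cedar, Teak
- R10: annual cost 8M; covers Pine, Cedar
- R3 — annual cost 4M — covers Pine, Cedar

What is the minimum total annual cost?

This is an integer covering problem.
The greedy cost-per-new-station heuristic would pick R3 and R4 for 10, but a cheaper cover exists.
Choose R6 and R4: together they cover Pine, Cedar, Teak — every station.
Total annual cost: 3 + 6 = 9.
No cover costs less than 9.

9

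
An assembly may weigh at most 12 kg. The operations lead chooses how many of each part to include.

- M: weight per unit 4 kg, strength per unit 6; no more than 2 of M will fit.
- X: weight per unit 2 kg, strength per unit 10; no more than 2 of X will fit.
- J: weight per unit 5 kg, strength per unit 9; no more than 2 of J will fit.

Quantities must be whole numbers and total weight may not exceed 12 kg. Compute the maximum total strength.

This is a bounded integer knapsack.
X has the best ratio (10/2); taking only X gives at most 2×10 = 20 (stopped by the supply cap of 2).
Mixing does better — 2×M and 2×X: weight 12 ≤ 12, strength 2·6 + 2·10 = 32.

32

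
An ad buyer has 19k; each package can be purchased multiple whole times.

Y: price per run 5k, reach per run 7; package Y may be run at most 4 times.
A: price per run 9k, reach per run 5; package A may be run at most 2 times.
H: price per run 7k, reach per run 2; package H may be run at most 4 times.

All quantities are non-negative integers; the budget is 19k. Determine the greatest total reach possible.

This is a bounded integer knapsack.
Y has the best ratio (7/5); taking only Y gives at most 3×7 = 21 (stopped by the price limit).
Optimal: 3×Y: price 15 ≤ 19, reach 3·7 = 21.

21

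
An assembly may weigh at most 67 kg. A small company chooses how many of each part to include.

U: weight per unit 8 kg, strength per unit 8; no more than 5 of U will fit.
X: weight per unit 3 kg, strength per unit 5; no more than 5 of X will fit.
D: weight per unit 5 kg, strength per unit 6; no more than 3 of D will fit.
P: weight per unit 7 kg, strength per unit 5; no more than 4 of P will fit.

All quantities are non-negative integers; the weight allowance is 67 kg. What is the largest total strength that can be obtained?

78

This is a bounded integer knapsack.
X has the best ratio (5/3); taking only X gives at most 5×5 = 25 (stopped by the supply cap of 5).
Mixing does better — 5×U, 4×X, and 3×D: weight 67 ≤ 67, strength 5·8 + 4·5 + 3·6 = 78.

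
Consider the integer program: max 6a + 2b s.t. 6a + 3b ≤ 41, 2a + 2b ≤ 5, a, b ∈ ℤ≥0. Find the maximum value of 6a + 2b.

The continuous relaxation peaks at (2.5, 0) with value 15.00; rounding to a feasible lattice point costs some objective.
(a,b)=(2,0): 6·2+3·0=12≤41, 2·2+2·0=4≤5, objective 12.
(a,b)=(1,1): 6·1+3·1=9≤41, 2·1+2·1=4≤5, objective 8.
(a,b)=(1,0): 6·1+3·0=6≤41, 2·1+2·0=2≤5, objective 6.
Maximum is 12 at (a,b)=(2,0).

12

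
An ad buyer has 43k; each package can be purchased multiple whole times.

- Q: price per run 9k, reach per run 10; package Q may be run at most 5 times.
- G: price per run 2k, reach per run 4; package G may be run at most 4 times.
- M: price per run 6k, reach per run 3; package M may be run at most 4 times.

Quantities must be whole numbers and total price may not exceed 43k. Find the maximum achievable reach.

G has the best ratio (4/2); taking only G gives at most 4×4 = 16 (stopped by the supply cap of 4).
Mixing does better — 4×Q and 3×G: price 42 ≤ 43, reach 4·10 + 3·4 = 52.

52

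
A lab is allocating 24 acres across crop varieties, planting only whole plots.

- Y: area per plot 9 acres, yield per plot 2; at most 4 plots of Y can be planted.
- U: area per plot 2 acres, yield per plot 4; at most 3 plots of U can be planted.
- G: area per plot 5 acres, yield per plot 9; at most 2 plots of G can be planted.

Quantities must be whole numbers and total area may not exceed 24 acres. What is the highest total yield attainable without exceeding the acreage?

This is a bounded integer knapsack.
Take 3×U and 2×G: area 16 ≤ 24, yield 3·4 + 2·9 = 30.
U has the best ratio (4/2) and is taken to its limit of 3; remaining capacity is filled optimally with the others.

30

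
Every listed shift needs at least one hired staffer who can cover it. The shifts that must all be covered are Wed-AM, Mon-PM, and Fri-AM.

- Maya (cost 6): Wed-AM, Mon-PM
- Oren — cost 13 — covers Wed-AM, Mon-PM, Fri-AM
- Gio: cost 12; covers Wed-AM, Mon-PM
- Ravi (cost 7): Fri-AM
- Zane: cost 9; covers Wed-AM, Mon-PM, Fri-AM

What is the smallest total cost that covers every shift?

The greedy cost-per-new-shift heuristic would pick Maya and Ravi for 13, but a cheaper cover exists.
Zane alone covers Wed-AM, Mon-PM, Fri-AM — every shift.
Total cost: 9.
No cover costs less than 9.

9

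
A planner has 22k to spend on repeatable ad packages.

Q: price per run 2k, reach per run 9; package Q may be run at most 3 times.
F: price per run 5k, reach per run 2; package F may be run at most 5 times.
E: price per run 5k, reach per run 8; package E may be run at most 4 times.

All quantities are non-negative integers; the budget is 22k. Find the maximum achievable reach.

51

Take 3×Q and 3×E: price 21 ≤ 22, reach 3·9 + 3·8 = 51.
Q has the best ratio (9/2) and is taken to its limit of 3; remaining capacity is filled optimally with the others.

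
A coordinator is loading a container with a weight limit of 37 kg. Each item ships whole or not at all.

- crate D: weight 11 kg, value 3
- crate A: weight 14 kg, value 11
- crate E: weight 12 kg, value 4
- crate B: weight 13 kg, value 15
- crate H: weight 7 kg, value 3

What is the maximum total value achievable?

29

Allowing fractional choices, the relaxed optimum would be about 30.0, but items are indivisible.
crate A + crate B: weight 14 + 13 = 27 ≤ 37, value 11 + 15 = 26.
crate A + crate B + crate H: weight 14 + 13 + 7 = 34 ≤ 37, value 11 + 15 + 3 = 29.
crate E + crate B + crate H: weight 12 + 13 + 7 = 32 ≤ 37, value 4 + 15 + 3 = 22.
Best is crate A, crate B, and crate H with total value 29.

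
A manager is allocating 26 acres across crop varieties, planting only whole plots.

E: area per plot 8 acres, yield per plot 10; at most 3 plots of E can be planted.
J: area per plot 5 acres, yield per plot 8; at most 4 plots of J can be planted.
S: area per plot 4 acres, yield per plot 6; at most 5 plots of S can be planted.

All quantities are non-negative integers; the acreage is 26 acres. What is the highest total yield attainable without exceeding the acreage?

40

Take 2×J and 4×S: area 26 ≤ 26, yield 2·8 + 4·6 = 40.
No other integer combination yields more.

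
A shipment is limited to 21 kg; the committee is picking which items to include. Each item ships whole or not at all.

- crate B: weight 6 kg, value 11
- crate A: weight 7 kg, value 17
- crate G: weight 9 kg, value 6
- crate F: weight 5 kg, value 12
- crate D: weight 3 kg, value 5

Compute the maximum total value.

This is an integer program with binary decision variables.
crate B + crate A + crate F: weight 6 + 7 + 5 = 18 ≤ 21, value 11 + 17 + 12 = 40.
crate B + crate A + crate F + crate D: weight 6 + 7 + 5 + 3 = 21 ≤ 21, value 11 + 17 + 12 + 5 = 45.
Best is crate B, crate A, crate F, and crate D with total value 45.

45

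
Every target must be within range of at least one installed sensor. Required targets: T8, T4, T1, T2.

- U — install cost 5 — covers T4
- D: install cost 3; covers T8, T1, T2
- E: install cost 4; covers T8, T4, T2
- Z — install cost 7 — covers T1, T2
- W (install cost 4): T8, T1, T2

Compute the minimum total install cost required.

7

Choose D and E: together they cover T8, T4, T1, T2 — every target.
Total install cost: 3 + 4 = 7.
No cover costs less than 7.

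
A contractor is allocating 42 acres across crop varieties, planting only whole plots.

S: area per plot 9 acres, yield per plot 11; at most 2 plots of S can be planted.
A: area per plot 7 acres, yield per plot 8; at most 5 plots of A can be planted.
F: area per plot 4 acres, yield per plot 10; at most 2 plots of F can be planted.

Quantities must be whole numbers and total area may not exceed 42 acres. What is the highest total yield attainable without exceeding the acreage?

58

This is a bounded integer knapsack.
F has the best ratio (10/4); taking only F gives at most 2×10 = 20 (stopped by the supply cap of 2).
Mixing does better — 2×S, 2×A, and 2×F: area 40 ≤ 42, yield 2·11 + 2·8 + 2·10 = 58.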